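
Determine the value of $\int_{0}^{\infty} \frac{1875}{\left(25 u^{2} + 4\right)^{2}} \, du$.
$\frac{375 \pi}{32}$

Start from the standard arctangent integral
$$J(a) = \int_{0}^{\infty} \frac{3}{a^{2} + u^{2}} \, du = \frac{3 \pi}{2 a}.$$

Differentiating under the integral sign with respect to $a$,
$$\frac{dJ}{da} = \int_{0}^{\infty} - \frac{6 a}{\left(a^{2} + u^{2}\right)^{2}} \, du = - \frac{3 \pi}{2 a^{2}},$$
so $\int_{0}^{\infty} \frac{3}{\left(a^{2} + u^{2}\right)^{2}} \, du = \frac{3 \pi}{4 a^{3}}$.

Setting $a = \frac{2}{5}$:
$$I = \frac{375 \pi}{32}.$$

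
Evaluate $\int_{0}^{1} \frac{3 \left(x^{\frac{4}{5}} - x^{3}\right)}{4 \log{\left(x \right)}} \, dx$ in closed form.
$\log{\left(\frac{3 \sqrt[4]{5} \sqrt{6}}{20} \right)}$

Replace the exponent $\frac{4}{5}$ by a parameter $a$: let $I(a) = \int_{0}^{1} \frac{3 \left(- x^{3} + x^{a}\right)}{4 \log{\left(x \right)}} \, dx$.

Since $\dfrac{\partial}{\partial a}\,x^{a} = x^{a} \ln x$, the $\ln x$ in the denominator cancels and
$$\frac{dI}{da} = \int_{0}^{1} \frac{3}{4} x^{a} \, dx = \frac{3}{4} \left[\frac{x^{a+1}}{a+1}\right]_0^1 = \frac{3}{4 \left(a + 1\right)}.$$

Integrating with respect to $a$ gives $I(a) = \frac{3 \log{\left(a + 1 \right)}}{4} - \frac{3 \log{\left(2 \right)}}{2} + C$.

At $a = 3$ the integrand is identically $0$, so $I(3) = 0$. The closed form gives $0$, hence $C = 0$.

Setting $a = \frac{4}{5}$:
$$I = \log{\left(\frac{3 \sqrt[4]{5} \sqrt{6}}{20} \right)}.$$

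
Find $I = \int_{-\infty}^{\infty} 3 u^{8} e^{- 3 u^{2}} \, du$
$\frac{35 \sqrt{3} \sqrt{\pi}}{432}$

Consider the simpler parametrised integral
$$J(a) = \int_{-\infty}^{\infty} 3 e^{- a u^{2}} \, du = \frac{3 \sqrt{\pi}}{\sqrt{a}}.$$

Differentiating under the integral sign brings down a factor of $(-u^2)$:
$$\frac{dJ}{da} = \int_{-\infty}^{\infty} - 3 u^{2} e^{- a u^{2}} \, du = - \frac{3 \sqrt{\pi}}{2 a^{\frac{3}{2}}}.$$

Repeating $4$ times in total — each differentiation brings down another $(-u^2)$ — gives
$$\frac{d^{4}J}{da^{4}} = \int_{-\infty}^{\infty} 3 u^{8} e^{- a u^{2}} \, du = \frac{315 \sqrt{\pi}}{16 a^{\frac{9}{2}}},$$
and the integrand here is exactly the target integrand, so $I = \frac{315 \sqrt{\pi}}{16 a^{\frac{9}{2}}}$.

Setting $a = 3$:
$$I = \frac{35 \sqrt{3} \sqrt{\pi}}{432}.$$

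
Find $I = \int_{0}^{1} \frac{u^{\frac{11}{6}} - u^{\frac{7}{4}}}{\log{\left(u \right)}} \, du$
$- \log{\left(33 \right)} + \log{\left(34 \right)}$

Introduce a parameter $a$ in the exponent: let $I(a) = \int_{0}^{1} \frac{u^{\frac{11}{6}} - u^{a}}{\log{\left(u \right)}} \, du$.

Since $\dfrac{\partial}{\partial a}\,u^{a} = u^{a} \ln u$, the $\ln u$ in the denominator cancels and
$$\frac{dI}{da} = \int_{0}^{1} -1 u^{a} \, du = -1 \left[\frac{u^{a+1}}{a+1}\right]_0^1 = - \frac{1}{a + 1}.$$

Integrating with respect to $a$ gives $I(a) = - \log{\left(\frac{6 a}{17} + \frac{6}{17} \right)} + C$.

At $a = \frac{11}{6}$ the integrand is identically $0$, so $I(\frac{11}{6}) = 0$. The closed form gives $0$, hence $C = 0$.

Setting $a = \frac{7}{4}$:
$$I = - \log{\left(33 \right)} + \log{\left(34 \right)}.$$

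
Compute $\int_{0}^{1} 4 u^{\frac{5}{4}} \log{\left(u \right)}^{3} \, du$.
$- \frac{2048}{2187}$

Start from the elementary integral
$$J(a) = \int_{0}^{1} 4 u^{a} \, du = \frac{4}{a + 1}.$$

Differentiating under the integral sign brings down a factor of $\ln u$:
$$\frac{dJ}{da} = \int_{0}^{1} 4 u^{a} \log{\left(u \right)} \, du = - \frac{4}{\left(a + 1\right)^{2}}.$$

Repeating $3$ times in total — each differentiation brings down another $\ln u$ — gives
$$\frac{d^{3}J}{da^{3}} = \int_{0}^{1} 4 u^{a} \log{\left(u \right)}^{3} \, du = - \frac{24}{\left(a + 1\right)^{4}},$$
and the integrand here is exactly the target integrand, so $I = - \frac{24}{\left(a + 1\right)^{4}}$.

Setting $a = \frac{5}{4}$:
$$I = - \frac{2048}{2187}.$$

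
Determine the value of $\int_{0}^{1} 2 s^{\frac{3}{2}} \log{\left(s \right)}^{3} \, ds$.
$- \frac{192}{625}$

Start from the elementary integral
$$J(a) = \int_{0}^{1} 2 s^{a} \, ds = \frac{2}{a + 1}.$$

Differentiating under the integral sign brings down a factor of $\ln s$:
$$\frac{dJ}{da} = \int_{0}^{1} 2 s^{a} \log{\left(s \right)} \, ds = - \frac{2}{\left(a + 1\right)^{2}}.$$

Repeating $3$ times in total — each differentiation brings down another $\ln s$ — gives
$$\frac{d^{3}J}{da^{3}} = \int_{0}^{1} 2 s^{a} \log{\left(s \right)}^{3} \, ds = - \frac{12}{\left(a + 1\right)^{4}},$$
and the integrand here is exactly the target integrand, so $I = - \frac{12}{\left(a + 1\right)^{4}}$.

Setting $a = \frac{3}{2}$:
$$I = - \frac{192}{625}.$$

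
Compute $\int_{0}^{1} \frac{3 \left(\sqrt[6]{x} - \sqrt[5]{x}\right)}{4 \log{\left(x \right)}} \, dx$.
$- \frac{3 \log{\left(6 \right)}}{2} + \frac{3 \log{\left(35 \right)}}{4}$

Replace the exponent $\frac{1}{6}$ by a parameter $a$: let $I(a) = \int_{0}^{1} \frac{3 \left(- \sqrt[5]{x} + x^{a}\right)}{4 \log{\left(x \right)}} \, dx$.

Since $\dfrac{\partial}{\partial a}\,x^{a} = x^{a} \ln x$, the $\ln x$ in the denominator cancels and
$$\frac{dI}{da} = \int_{0}^{1} \frac{3}{4} x^{a} \, dx = \frac{3}{4} \left[\frac{x^{a+1}}{a+1}\right]_0^1 = \frac{3}{4 \left(a + 1\right)}.$$

Integrating with respect to $a$ gives $I(a) = \log{\left(\frac{5^{\frac{3}{4}} \sqrt[4]{6} \left(a + 1\right)^{\frac{3}{4}}}{6} \right)} + C$.

At $a = \frac{1}{5}$ the integrand is identically $0$, so $I(\frac{1}{5}) = 0$. The closed form gives $0$, hence $C = 0$.

Setting $a = \frac{1}{6}$:
$$I = - \frac{3 \log{\left(6 \right)}}{2} + \frac{3 \log{\left(35 \right)}}{4}.$$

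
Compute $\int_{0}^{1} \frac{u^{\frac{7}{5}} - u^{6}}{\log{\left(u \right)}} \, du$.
$- \log{\left(35 \right)} + \log{\left(12 \right)}$

Consider the one-parameter family: let $I(a) = \int_{0}^{1} \frac{u^{\frac{7}{5}} - u^{a}}{\log{\left(u \right)}} \, du$.

Since $\dfrac{\partial}{\partial a}\,u^{a} = u^{a} \ln u$, the $\ln u$ in the denominator cancels and
$$\frac{dI}{da} = \int_{0}^{1} -1 u^{a} \, du = -1 \left[\frac{u^{a+1}}{a+1}\right]_0^1 = - \frac{1}{a + 1}.$$

Integrating with respect to $a$ gives $I(a) = - \log{\left(\frac{5 a}{12} + \frac{5}{12} \right)} + C$.

At $a = \frac{7}{5}$ the integrand is identically $0$, so $I(\frac{7}{5}) = 0$. The closed form gives $0$, hence $C = 0$.

Setting $a = 6$:
$$I = - \log{\left(35 \right)} + \log{\left(12 \right)}.$$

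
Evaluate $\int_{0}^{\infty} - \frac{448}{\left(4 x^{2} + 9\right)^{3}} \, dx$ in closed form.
$- \frac{14 \pi}{81}$

Begin with the known result
$$J(a) = \int_{0}^{\infty} - \frac{7}{a^{2} + x^{2}} \, dx = - \frac{7 \pi}{2 a}.$$

Differentiating under the integral sign with respect to $a$,
$$\frac{dJ}{da} = \int_{0}^{\infty} \frac{14 a}{\left(a^{2} + x^{2}\right)^{2}} \, dx = \frac{7 \pi}{2 a^{2}},$$
so $\int_{0}^{\infty} - \frac{7}{\left(a^{2} + x^{2}\right)^{2}} \, dx = - \frac{7 \pi}{4 a^{3}}$.

Repeating — each differentiation of $1/(x^2+a^2)^j$ produces $-2ja/(x^2+a^2)^{j+1}$ — and dividing through by $-2ja$ at each step yields, after $2$ differentiations in total,
$$\int_{0}^{\infty} - \frac{7}{\left(a^{2} + x^{2}\right)^{3}} \, dx = - \frac{21 \pi}{16 a^{5}}.$$

Setting $a = \frac{3}{2}$:
$$I = - \frac{14 \pi}{81}.$$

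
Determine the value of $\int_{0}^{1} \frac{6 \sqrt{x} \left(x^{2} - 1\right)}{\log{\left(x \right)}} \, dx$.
$\log{\left(\frac{117649}{729} \right)}$

Introduce a parameter $a$ in the exponent: let $I(a) = \int_{0}^{1} \frac{6 \left(- \sqrt{x} + x^{a}\right)}{\log{\left(x \right)}} \, dx$.

Since $\dfrac{\partial}{\partial a}\,x^{a} = x^{a} \ln x$, the $\ln x$ in the denominator cancels and
$$\frac{dI}{da} = \int_{0}^{1} 6 x^{a} \, dx = 6 \left[\frac{x^{a+1}}{a+1}\right]_0^1 = \frac{6}{a + 1}.$$

Integrating with respect to $a$ gives $I(a) = \log{\left(\frac{64 \left(a + 1\right)^{6}}{729} \right)} + C$.

At $a = \frac{1}{2}$ the integrand is identically $0$, so $I(\frac{1}{2}) = 0$. The closed form gives $0$, hence $C = 0$.

Setting $a = \frac{5}{2}$:
$$I = \log{\left(\frac{117649}{729} \right)}.$$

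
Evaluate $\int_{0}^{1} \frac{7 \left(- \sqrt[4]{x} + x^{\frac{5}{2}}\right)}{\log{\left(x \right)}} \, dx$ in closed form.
$- \log{\left(\frac{78125}{105413504} \right)}$

Introduce a parameter $a$ in the exponent: let $I(a) = \int_{0}^{1} \frac{7 \left(x^{\frac{5}{2}} - x^{a}\right)}{\log{\left(x \right)}} \, dx$.

Since $\dfrac{\partial}{\partial a}\,x^{a} = x^{a} \ln x$, the $\ln x$ in the denominator cancels and
$$\frac{dI}{da} = \int_{0}^{1} -7 x^{a} \, dx = -7 \left[\frac{x^{a+1}}{a+1}\right]_0^1 = - \frac{7}{a + 1}.$$

Integrating with respect to $a$ gives $I(a) = - \log{\left(\frac{128 \left(a + 1\right)^{7}}{823543} \right)} + C$.

At $a = \frac{5}{2}$ the integrand is identically $0$, so $I(\frac{5}{2}) = 0$. The closed form gives $0$, hence $C = 0$.

Setting $a = \frac{1}{4}$:
$$I = - \log{\left(\frac{78125}{105413504} \right)}.$$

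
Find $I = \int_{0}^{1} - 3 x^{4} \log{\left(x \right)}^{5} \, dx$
$\frac{72}{3125}$

Begin with the known integral
$$J(a) = \int_{0}^{1} - 3 x^{a} \, dx = - \frac{3}{a + 1}.$$

Differentiating under the integral sign brings down a factor of $\ln x$:
$$\frac{dJ}{da} = \int_{0}^{1} - 3 x^{a} \log{\left(x \right)} \, dx = \frac{3}{\left(a + 1\right)^{2}}.$$

Repeating $5$ times in total — each differentiation brings down another $\ln x$ — gives
$$\frac{d^{5}J}{da^{5}} = \int_{0}^{1} - 3 x^{a} \log{\left(x \right)}^{5} \, dx = \frac{360}{\left(a + 1\right)^{6}},$$
and the integrand here is exactly the target integrand, so $I = \frac{360}{\left(a + 1\right)^{6}}$.

Setting $a = 4$:
$$I = \frac{72}{3125}.$$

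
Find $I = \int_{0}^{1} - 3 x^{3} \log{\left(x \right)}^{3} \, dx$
$\frac{9}{128}$

Begin with the known integral
$$J(a) = \int_{0}^{1} - 3 x^{a} \, dx = - \frac{3}{a + 1}.$$

Differentiating under the integral sign brings down a factor of $\ln x$:
$$\frac{dJ}{da} = \int_{0}^{1} - 3 x^{a} \log{\left(x \right)} \, dx = \frac{3}{\left(a + 1\right)^{2}}.$$

Repeating $3$ times in total — each differentiation brings down another $\ln x$ — gives
$$\frac{d^{3}J}{da^{3}} = \int_{0}^{1} - 3 x^{a} \log{\left(x \right)}^{3} \, dx = \frac{18}{\left(a + 1\right)^{4}},$$
and the integrand here is exactly the target integrand, so $I = \frac{18}{\left(a + 1\right)^{4}}$.

Setting $a = 3$:
$$I = \frac{9}{128}.$$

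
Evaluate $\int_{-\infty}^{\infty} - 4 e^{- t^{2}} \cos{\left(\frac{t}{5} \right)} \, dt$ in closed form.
$- \frac{4 \sqrt{\pi}}{e^{\frac{1}{100}}}$

Treat the cosine frequency as a parameter and define $I(b) = \int_{-\infty}^{\infty} - 4 e^{- t^{2}} \cos{\left(b t \right)} \, dt$.

Differentiating under the integral sign,
$$I'(b) = \int_{-\infty}^{\infty} 4 t e^{- t^{2}} \sin{\left(b t \right)} \, dt.$$

Integrate $\int_{-\infty}^{\infty} t \sin(b t)\, e^{- t^{2}}\, dt$ by parts with $u = \sin(b t)$ and $dv = t\, e^{- t^{2}}\, dt$, giving $v = - \frac{e^{- t^{2}}}{2}$. The boundary term vanishes and
$$\int_{-\infty}^{\infty} t \sin(b t)\, e^{- t^{2}}\, dt = \frac{b}{2} \int_{-\infty}^{\infty} \cos(b t)\, e^{- t^{2}}\, dt,$$
so $I'(b) = - \frac{b}{2}\, I(b)$.

This is a separable first-order ODE; solving with the initial condition $I(0) = \int_{-\infty}^{\infty} - 4 e^{- t^{2}}\,dt = - 4 \sqrt{\pi}$ gives
$$I(b) = - 4 \sqrt{\pi} e^{- \frac{b^{2}}{4}}.$$

Setting $b = \frac{1}{5}$:
$$I = - \frac{4 \sqrt{\pi}}{e^{\frac{1}{100}}}.$$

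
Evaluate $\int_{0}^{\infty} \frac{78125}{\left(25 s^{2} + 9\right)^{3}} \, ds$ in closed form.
$\frac{15625 \pi}{1296}$

Recall the elementary integral
$$J(a) = \int_{0}^{\infty} \frac{5}{a^{2} + s^{2}} \, ds = \frac{5 \pi}{2 a}.$$

Differentiating under the integral sign with respect to $a$,
$$\frac{dJ}{da} = \int_{0}^{\infty} - \frac{10 a}{\left(a^{2} + s^{2}\right)^{2}} \, ds = - \frac{5 \pi}{2 a^{2}},$$
so $\int_{0}^{\infty} \frac{5}{\left(a^{2} + s^{2}\right)^{2}} \, ds = \frac{5 \pi}{4 a^{3}}$.

Repeating — each differentiation of $1/(s^2+a^2)^j$ produces $-2ja/(s^2+a^2)^{j+1}$ — and dividing through by $-2ja$ at each step yields, after $2$ differentiations in total,
$$\int_{0}^{\infty} \frac{5}{\left(a^{2} + s^{2}\right)^{3}} \, ds = \frac{15 \pi}{16 a^{5}}.$$

Setting $a = \frac{3}{5}$:
$$I = \frac{15625 \pi}{1296}.$$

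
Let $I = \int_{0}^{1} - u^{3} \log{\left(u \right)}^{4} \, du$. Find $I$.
$- \frac{3}{128}$

Start from the elementary integral
$$J(a) = \int_{0}^{1} - u^{a} \, du = - \frac{1}{a + 1}.$$

Differentiating under the integral sign brings down a factor of $\ln u$:
$$\frac{dJ}{da} = \int_{0}^{1} - u^{a} \log{\left(u \right)} \, du = \frac{1}{\left(a + 1\right)^{2}}.$$

Repeating $4$ times in total — each differentiation brings down another $\ln u$ — gives
$$\frac{d^{4}J}{da^{4}} = \int_{0}^{1} - u^{a} \log{\left(u \right)}^{4} \, du = - \frac{24}{\left(a + 1\right)^{5}},$$
and the integrand here is exactly the target integrand, so $I = - \frac{24}{\left(a + 1\right)^{5}}$.

Setting $a = 3$:
$$I = - \frac{3}{128}.$$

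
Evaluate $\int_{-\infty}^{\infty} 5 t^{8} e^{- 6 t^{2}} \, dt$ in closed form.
$\frac{175 \sqrt{6} \sqrt{\pi}}{41472}$

Start from the elementary integral
$$J(a) = \int_{-\infty}^{\infty} 5 e^{- a t^{2}} \, dt = \frac{5 \sqrt{\pi}}{\sqrt{a}}.$$

Differentiating under the integral sign brings down a factor of $(-t^2)$:
$$\frac{dJ}{da} = \int_{-\infty}^{\infty} - 5 t^{2} e^{- a t^{2}} \, dt = - \frac{5 \sqrt{\pi}}{2 a^{\frac{3}{2}}}.$$

Repeating $4$ times in total — each differentiation brings down another $(-t^2)$ — gives
$$\frac{d^{4}J}{da^{4}} = \int_{-\infty}^{\infty} 5 t^{8} e^{- a t^{2}} \, dt = \frac{525 \sqrt{\pi}}{16 a^{\frac{9}{2}}},$$
and the integrand here is exactly the target integrand, so $I = \frac{525 \sqrt{\pi}}{16 a^{\frac{9}{2}}}$.

Setting $a = 6$:
$$I = \frac{175 \sqrt{6} \sqrt{\pi}}{41472}.$$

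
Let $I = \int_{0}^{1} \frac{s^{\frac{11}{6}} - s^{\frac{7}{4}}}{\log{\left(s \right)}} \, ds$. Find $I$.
$- \log{\left(33 \right)} + \log{\left(34 \right)}$

Consider the one-parameter family: let $I(a) = \int_{0}^{1} \frac{s^{\frac{11}{6}} - s^{a}}{\log{\left(s \right)}} \, ds$.

Since $\dfrac{\partial}{\partial a}\,s^{a} = s^{a} \ln s$, the $\ln s$ in the denominator cancels and
$$\frac{dI}{da} = \int_{0}^{1} -1 s^{a} \, ds = -1 \left[\frac{s^{a+1}}{a+1}\right]_0^1 = - \frac{1}{a + 1}.$$

Integrating with respect to $a$ gives $I(a) = - \log{\left(\frac{6 a}{17} + \frac{6}{17} \right)} + C$.

At $a = \frac{11}{6}$ the integrand is identically $0$, so $I(\frac{11}{6}) = 0$. The closed form gives $0$, hence $C = 0$.

Setting $a = \frac{7}{4}$:
$$I = - \log{\left(33 \right)} + \log{\left(34 \right)}.$$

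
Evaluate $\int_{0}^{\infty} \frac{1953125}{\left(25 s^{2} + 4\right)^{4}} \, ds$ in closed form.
$\frac{1953125 \pi}{4096}$

Recall the elementary integral
$$J(a) = \int_{0}^{\infty} \frac{5}{a^{2} + s^{2}} \, ds = \frac{5 \pi}{2 a}.$$

Differentiating under the integral sign with respect to $a$,
$$\frac{dJ}{da} = \int_{0}^{\infty} - \frac{10 a}{\left(a^{2} + s^{2}\right)^{2}} \, ds = - \frac{5 \pi}{2 a^{2}},$$
so $\int_{0}^{\infty} \frac{5}{\left(a^{2} + s^{2}\right)^{2}} \, ds = \frac{5 \pi}{4 a^{3}}$.

Repeating — each differentiation of $1/(s^2+a^2)^j$ produces $-2ja/(s^2+a^2)^{j+1}$ — and dividing through by $-2ja$ at each step yields, after $3$ differentiations in total,
$$\int_{0}^{\infty} \frac{5}{\left(a^{2} + s^{2}\right)^{4}} \, ds = \frac{25 \pi}{32 a^{7}}.$$

Setting $a = \frac{2}{5}$:
$$I = \frac{1953125 \pi}{4096}.$$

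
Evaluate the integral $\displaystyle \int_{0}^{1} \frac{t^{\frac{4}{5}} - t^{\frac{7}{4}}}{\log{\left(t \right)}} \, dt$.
$\log{\left(\frac{36}{55} \right)}$

Introduce a parameter $a$ in the exponent: let $I(a) = \int_{0}^{1} \frac{- t^{\frac{7}{4}} + t^{a}}{\log{\left(t \right)}} \, dt$.

Since $\dfrac{\partial}{\partial a}\,t^{a} = t^{a} \ln t$, the $\ln t$ in the denominator cancels and
$$\frac{dI}{da} = \int_{0}^{1} t^{a} \, dt = \left[\frac{t^{a+1}}{a+1}\right]_0^1 = \frac{1}{a + 1}.$$

Integrating with respect to $a$ gives $I(a) = \log{\left(\frac{4 a}{11} + \frac{4}{11} \right)} + C$.

At $a = \frac{7}{4}$ the integrand is identically $0$, so $I(\frac{7}{4}) = 0$. The closed form gives $0$, hence $C = 0$.

Setting $a = \frac{4}{5}$:
$$I = \log{\left(\frac{36}{55} \right)}.$$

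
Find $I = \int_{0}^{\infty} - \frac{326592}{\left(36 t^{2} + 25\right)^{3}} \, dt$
$- \frac{10206 \pi}{3125}$

Recall the elementary integral
$$J(a) = \int_{0}^{\infty} - \frac{7}{a^{2} + t^{2}} \, dt = - \frac{7 \pi}{2 a}.$$

Differentiating under the integral sign with respect to $a$,
$$\frac{dJ}{da} = \int_{0}^{\infty} \frac{14 a}{\left(a^{2} + t^{2}\right)^{2}} \, dt = \frac{7 \pi}{2 a^{2}},$$
so $\int_{0}^{\infty} - \frac{7}{\left(a^{2} + t^{2}\right)^{2}} \, dt = - \frac{7 \pi}{4 a^{3}}$.

Repeating — each differentiation of $1/(t^2+a^2)^j$ produces $-2ja/(t^2+a^2)^{j+1}$ — and dividing through by $-2ja$ at each step yields, after $2$ differentiations in total,
$$\int_{0}^{\infty} - \frac{7}{\left(a^{2} + t^{2}\right)^{3}} \, dt = - \frac{21 \pi}{16 a^{5}}.$$

Setting $a = \frac{5}{6}$:
$$I = - \frac{10206 \pi}{3125}.$$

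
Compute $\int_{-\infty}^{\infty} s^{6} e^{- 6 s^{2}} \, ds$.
$\frac{5 \sqrt{6} \sqrt{\pi}}{3456}$

Start from the elementary integral
$$J(a) = \int_{-\infty}^{\infty} e^{- a s^{2}} \, ds = \frac{\sqrt{\pi}}{\sqrt{a}}.$$

Differentiating under the integral sign brings down a factor of $(-s^2)$:
$$\frac{dJ}{da} = \int_{-\infty}^{\infty} - s^{2} e^{- a s^{2}} \, ds = - \frac{\sqrt{\pi}}{2 a^{\frac{3}{2}}}.$$

Repeating $3$ times in total — each differentiation brings down another $(-s^2)$ — gives
$$\frac{d^{3}J}{da^{3}} = \int_{-\infty}^{\infty} - s^{6} e^{- a s^{2}} \, ds = - \frac{15 \sqrt{\pi}}{8 a^{\frac{7}{2}}},$$
and the integrand here is $(-1)^{3}$ times the target integrand, so $I = (-1)^{3}\,\frac{d^{3}J}{da^{3}} = \frac{15 \sqrt{\pi}}{8 a^{\frac{7}{2}}}$.

Setting $a = 6$:
$$I = \frac{5 \sqrt{6} \sqrt{\pi}}{3456}.$$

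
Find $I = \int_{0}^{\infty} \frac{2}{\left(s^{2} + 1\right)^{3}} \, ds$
$\frac{3 \pi}{8}$

Begin with the known result
$$J(a) = \int_{0}^{\infty} \frac{2}{a^{2} + s^{2}} \, ds = \frac{\pi}{a}.$$

Differentiating under the integral sign with respect to $a$,
$$\frac{dJ}{da} = \int_{0}^{\infty} - \frac{4 a}{\left(a^{2} + s^{2}\right)^{2}} \, ds = - \frac{\pi}{a^{2}},$$
so $\int_{0}^{\infty} \frac{2}{\left(a^{2} + s^{2}\right)^{2}} \, ds = \frac{\pi}{2 a^{3}}$.

Repeating — each differentiation of $1/(s^2+a^2)^j$ produces $-2ja/(s^2+a^2)^{j+1}$ — and dividing through by $-2ja$ at each step yields, after $2$ differentiations in total,
$$\int_{0}^{\infty} \frac{2}{\left(a^{2} + s^{2}\right)^{3}} \, ds = \frac{3 \pi}{8 a^{5}}.$$

Setting $a = 1$:
$$I = \frac{3 \pi}{8}.$$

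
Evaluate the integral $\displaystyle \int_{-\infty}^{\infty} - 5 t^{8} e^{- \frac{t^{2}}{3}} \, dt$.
$- \frac{42525 \sqrt{3} \sqrt{\pi}}{16}$

Start from the elementary integral
$$J(a) = \int_{-\infty}^{\infty} - 5 e^{- a t^{2}} \, dt = - \frac{5 \sqrt{\pi}}{\sqrt{a}}.$$

Differentiating under the integral sign brings down a factor of $(-t^2)$:
$$\frac{dJ}{da} = \int_{-\infty}^{\infty} 5 t^{2} e^{- a t^{2}} \, dt = \frac{5 \sqrt{\pi}}{2 a^{\frac{3}{2}}}.$$

Repeating $4$ times in total — each differentiation brings down another $(-t^2)$ — gives
$$\frac{d^{4}J}{da^{4}} = \int_{-\infty}^{\infty} - 5 t^{8} e^{- a t^{2}} \, dt = - \frac{525 \sqrt{\pi}}{16 a^{\frac{9}{2}}},$$
and the integrand here is exactly the target integrand, so $I = - \frac{525 \sqrt{\pi}}{16 a^{\frac{9}{2}}}$.

Setting $a = \frac{1}{3}$:
$$I = - \frac{42525 \sqrt{3} \sqrt{\pi}}{16}.$$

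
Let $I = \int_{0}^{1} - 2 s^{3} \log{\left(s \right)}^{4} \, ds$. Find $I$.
$- \frac{3}{64}$

Begin with the known integral
$$J(a) = \int_{0}^{1} - 2 s^{a} \, ds = - \frac{2}{a + 1}.$$

Differentiating under the integral sign brings down a factor of $\ln s$:
$$\frac{dJ}{da} = \int_{0}^{1} - 2 s^{a} \log{\left(s \right)} \, ds = \frac{2}{\left(a + 1\right)^{2}}.$$

Repeating $4$ times in total — each differentiation brings down another $\ln s$ — gives
$$\frac{d^{4}J}{da^{4}} = \int_{0}^{1} - 2 s^{a} \log{\left(s \right)}^{4} \, ds = - \frac{48}{\left(a + 1\right)^{5}},$$
and the integrand here is exactly the target integrand, so $I = - \frac{48}{\left(a + 1\right)^{5}}$.

Setting $a = 3$:
$$I = - \frac{3}{64}.$$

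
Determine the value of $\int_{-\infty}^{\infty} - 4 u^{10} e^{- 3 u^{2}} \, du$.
$- \frac{35 \sqrt{3} \sqrt{\pi}}{216}$

Consider the simpler parametrised integral
$$J(a) = \int_{-\infty}^{\infty} - 4 e^{- a u^{2}} \, du = - \frac{4 \sqrt{\pi}}{\sqrt{a}}.$$

Differentiating under the integral sign brings down a factor of $(-u^2)$:
$$\frac{dJ}{da} = \int_{-\infty}^{\infty} 4 u^{2} e^{- a u^{2}} \, du = \frac{2 \sqrt{\pi}}{a^{\frac{3}{2}}}.$$

Repeating $5$ times in total — each differentiation brings down another $(-u^2)$ — gives
$$\frac{d^{5}J}{da^{5}} = \int_{-\infty}^{\infty} 4 u^{10} e^{- a u^{2}} \, du = \frac{945 \sqrt{\pi}}{8 a^{\frac{11}{2}}},$$
and the integrand here is $(-1)^{5}$ times the target integrand, so $I = (-1)^{5}\,\frac{d^{5}J}{da^{5}} = - \frac{945 \sqrt{\pi}}{8 a^{\frac{11}{2}}}$.

Setting $a = 3$:
$$I = - \frac{35 \sqrt{3} \sqrt{\pi}}{216}.$$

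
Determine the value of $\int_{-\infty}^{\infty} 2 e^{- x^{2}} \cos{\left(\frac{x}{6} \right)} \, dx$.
$\frac{2 \sqrt{\pi}}{e^{\frac{1}{144}}}$

Treat the cosine frequency as a parameter and define $I(b) = \int_{-\infty}^{\infty} 2 e^{- x^{2}} \cos{\left(b x \right)} \, dx$.

Differentiating under the integral sign,
$$I'(b) = \int_{-\infty}^{\infty} - 2 x e^{- x^{2}} \sin{\left(b x \right)} \, dx.$$

Integrate $\int_{-\infty}^{\infty} x \sin(b x)\, e^{- x^{2}}\, dx$ by parts with $u = \sin(b x)$ and $dv = x\, e^{- x^{2}}\, dx$, giving $v = - \frac{e^{- x^{2}}}{2}$. The boundary term vanishes and
$$\int_{-\infty}^{\infty} x \sin(b x)\, e^{- x^{2}}\, dx = \frac{b}{2} \int_{-\infty}^{\infty} \cos(b x)\, e^{- x^{2}}\, dx,$$
so $I'(b) = - \frac{b}{2}\, I(b)$.

This is a separable first-order ODE; solving with the initial condition $I(0) = \int_{-\infty}^{\infty} 2 e^{- x^{2}}\,dx = 2 \sqrt{\pi}$ gives
$$I(b) = 2 \sqrt{\pi} e^{- \frac{b^{2}}{4}}.$$

Setting $b = \frac{1}{6}$:
$$I = \frac{2 \sqrt{\pi}}{e^{\frac{1}{144}}}.$$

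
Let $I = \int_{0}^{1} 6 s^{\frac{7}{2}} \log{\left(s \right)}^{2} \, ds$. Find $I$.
$\frac{32}{243}$

Begin with the known integral
$$J(a) = \int_{0}^{1} 6 s^{a} \, ds = \frac{6}{a + 1}.$$

Differentiating under the integral sign brings down a factor of $\ln s$:
$$\frac{dJ}{da} = \int_{0}^{1} 6 s^{a} \log{\left(s \right)} \, ds = - \frac{6}{\left(a + 1\right)^{2}}.$$

Repeating twice in total — each differentiation brings down another $\ln s$ — gives
$$\frac{d^{2}J}{da^{2}} = \int_{0}^{1} 6 s^{a} \log{\left(s \right)}^{2} \, ds = \frac{12}{\left(a + 1\right)^{3}},$$
and the integrand here is exactly the target integrand, so $I = \frac{12}{\left(a + 1\right)^{3}}$.

Setting $a = \frac{7}{2}$:
$$I = \frac{32}{243}.$$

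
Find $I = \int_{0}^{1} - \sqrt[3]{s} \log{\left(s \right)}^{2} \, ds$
$- \frac{27}{32}$

Consider the simpler parametrised integral
$$J(a) = \int_{0}^{1} - s^{a} \, ds = - \frac{1}{a + 1}.$$

Differentiating under the integral sign brings down a factor of $\ln s$:
$$\frac{dJ}{da} = \int_{0}^{1} - s^{a} \log{\left(s \right)} \, ds = \frac{1}{\left(a + 1\right)^{2}}.$$

Repeating twice in total — each differentiation brings down another $\ln s$ — gives
$$\frac{d^{2}J}{da^{2}} = \int_{0}^{1} - s^{a} \log{\left(s \right)}^{2} \, ds = - \frac{2}{\left(a + 1\right)^{3}},$$
and the integrand here is exactly the target integrand, so $I = - \frac{2}{\left(a + 1\right)^{3}}$.

Setting $a = \frac{1}{3}$:
$$I = - \frac{27}{32}.$$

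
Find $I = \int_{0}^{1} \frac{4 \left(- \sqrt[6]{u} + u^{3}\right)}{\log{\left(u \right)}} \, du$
$- \log{\left(\frac{2401}{331776} \right)}$

Introduce a parameter $a$ in the exponent: let $I(a) = \int_{0}^{1} \frac{4 \left(u^{3} - u^{a}\right)}{\log{\left(u \right)}} \, du$.

Since $\dfrac{\partial}{\partial a}\,u^{a} = u^{a} \ln u$, the $\ln u$ in the denominator cancels and
$$\frac{dI}{da} = \int_{0}^{1} -4 u^{a} \, du = -4 \left[\frac{u^{a+1}}{a+1}\right]_0^1 = - \frac{4}{a + 1}.$$

Integrating with respect to $a$ gives $I(a) = - \log{\left(\frac{\left(a + 1\right)^{4}}{256} \right)} + C$.

At $a = 3$ the integrand is identically $0$, so $I(3) = 0$. The closed form gives $0$, hence $C = 0$.

Setting $a = \frac{1}{6}$:
$$I = - \log{\left(\frac{2401}{331776} \right)}.$$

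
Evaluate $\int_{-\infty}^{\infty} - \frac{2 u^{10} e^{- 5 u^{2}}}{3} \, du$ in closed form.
$- \frac{63 \sqrt{5} \sqrt{\pi}}{50000}$

Start from the elementary integral
$$J(a) = \int_{-\infty}^{\infty} - \frac{2 e^{- a u^{2}}}{3} \, du = - \frac{2 \sqrt{\pi}}{3 \sqrt{a}}.$$

Differentiating under the integral sign brings down a factor of $(-u^2)$:
$$\frac{dJ}{da} = \int_{-\infty}^{\infty} \frac{2 u^{2} e^{- a u^{2}}}{3} \, du = \frac{\sqrt{\pi}}{3 a^{\frac{3}{2}}}.$$

Repeating $5$ times in total — each differentiation brings down another $(-u^2)$ — gives
$$\frac{d^{5}J}{da^{5}} = \int_{-\infty}^{\infty} \frac{2 u^{10} e^{- a u^{2}}}{3} \, du = \frac{315 \sqrt{\pi}}{16 a^{\frac{11}{2}}},$$
and the integrand here is $(-1)^{5}$ times the target integrand, so $I = (-1)^{5}\,\frac{d^{5}J}{da^{5}} = - \frac{315 \sqrt{\pi}}{16 a^{\frac{11}{2}}}$.

Setting $a = 5$:
$$I = - \frac{63 \sqrt{5} \sqrt{\pi}}{50000}.$$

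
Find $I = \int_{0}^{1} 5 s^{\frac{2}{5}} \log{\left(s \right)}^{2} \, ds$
$\frac{1250}{343}$

Begin with the known integral
$$J(a) = \int_{0}^{1} 5 s^{a} \, ds = \frac{5}{a + 1}.$$

Differentiating under the integral sign brings down a factor of $\ln s$:
$$\frac{dJ}{da} = \int_{0}^{1} 5 s^{a} \log{\left(s \right)} \, ds = - \frac{5}{\left(a + 1\right)^{2}}.$$

Repeating twice in total — each differentiation brings down another $\ln s$ — gives
$$\frac{d^{2}J}{da^{2}} = \int_{0}^{1} 5 s^{a} \log{\left(s \right)}^{2} \, ds = \frac{10}{\left(a + 1\right)^{3}},$$
and the integrand here is exactly the target integrand, so $I = \frac{10}{\left(a + 1\right)^{3}}$.

Setting $a = \frac{2}{5}$:
$$I = \frac{1250}{343}.$$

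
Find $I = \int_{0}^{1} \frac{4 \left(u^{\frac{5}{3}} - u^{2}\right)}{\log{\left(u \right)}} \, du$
$\log{\left(\frac{4096}{6561} \right)}$

Consider the one-parameter family: let $I(a) = \int_{0}^{1} \frac{4 \left(- u^{2} + u^{a}\right)}{\log{\left(u \right)}} \, du$.

Since $\dfrac{\partial}{\partial a}\,u^{a} = u^{a} \ln u$, the $\ln u$ in the denominator cancels and
$$\frac{dI}{da} = \int_{0}^{1} 4 u^{a} \, du = 4 \left[\frac{u^{a+1}}{a+1}\right]_0^1 = \frac{4}{a + 1}.$$

Integrating with respect to $a$ gives $I(a) = \log{\left(\frac{\left(a + 1\right)^{4}}{81} \right)} + C$.

At $a = 2$ the integrand is identically $0$, so $I(2) = 0$. The closed form gives $0$, hence $C = 0$.

Setting $a = \frac{5}{3}$:
$$I = \log{\left(\frac{4096}{6561} \right)}.$$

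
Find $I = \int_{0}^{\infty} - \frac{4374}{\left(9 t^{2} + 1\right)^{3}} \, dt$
$- \frac{2187 \pi}{8}$

Recall the elementary integral
$$J(a) = \int_{0}^{\infty} - \frac{6}{a^{2} + t^{2}} \, dt = - \frac{3 \pi}{a}.$$

Differentiating under the integral sign with respect to $a$,
$$\frac{dJ}{da} = \int_{0}^{\infty} \frac{12 a}{\left(a^{2} + t^{2}\right)^{2}} \, dt = \frac{3 \pi}{a^{2}},$$
so $\int_{0}^{\infty} - \frac{6}{\left(a^{2} + t^{2}\right)^{2}} \, dt = - \frac{3 \pi}{2 a^{3}}$.

Repeating — each differentiation of $1/(t^2+a^2)^j$ produces $-2ja/(t^2+a^2)^{j+1}$ — and dividing through by $-2ja$ at each step yields, after $2$ differentiations in total,
$$\int_{0}^{\infty} - \frac{6}{\left(a^{2} + t^{2}\right)^{3}} \, dt = - \frac{9 \pi}{8 a^{5}}.$$

Setting $a = \frac{1}{3}$:
$$I = - \frac{2187 \pi}{8}.$$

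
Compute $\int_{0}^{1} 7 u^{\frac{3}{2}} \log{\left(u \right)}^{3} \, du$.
$- \frac{672}{625}$

Consider the simpler parametrised integral
$$J(a) = \int_{0}^{1} 7 u^{a} \, du = \frac{7}{a + 1}.$$

Differentiating under the integral sign brings down a factor of $\ln u$:
$$\frac{dJ}{da} = \int_{0}^{1} 7 u^{a} \log{\left(u \right)} \, du = - \frac{7}{\left(a + 1\right)^{2}}.$$

Repeating $3$ times in total — each differentiation brings down another $\ln u$ — gives
$$\frac{d^{3}J}{da^{3}} = \int_{0}^{1} 7 u^{a} \log{\left(u \right)}^{3} \, du = - \frac{42}{\left(a + 1\right)^{4}},$$
and the integrand here is exactly the target integrand, so $I = - \frac{42}{\left(a + 1\right)^{4}}$.

Setting $a = \frac{3}{2}$:
$$I = - \frac{672}{625}.$$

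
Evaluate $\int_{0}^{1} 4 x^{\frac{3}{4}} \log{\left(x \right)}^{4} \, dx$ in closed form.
$\frac{98304}{16807}$

Begin with the known integral
$$J(a) = \int_{0}^{1} 4 x^{a} \, dx = \frac{4}{a + 1}.$$

Differentiating under the integral sign brings down a factor of $\ln x$:
$$\frac{dJ}{da} = \int_{0}^{1} 4 x^{a} \log{\left(x \right)} \, dx = - \frac{4}{\left(a + 1\right)^{2}}.$$

Repeating $4$ times in total — each differentiation brings down another $\ln x$ — gives
$$\frac{d^{4}J}{da^{4}} = \int_{0}^{1} 4 x^{a} \log{\left(x \right)}^{4} \, dx = \frac{96}{\left(a + 1\right)^{5}},$$
and the integrand here is exactly the target integrand, so $I = \frac{96}{\left(a + 1\right)^{5}}$.

Setting $a = \frac{3}{4}$:
$$I = \frac{98304}{16807}.$$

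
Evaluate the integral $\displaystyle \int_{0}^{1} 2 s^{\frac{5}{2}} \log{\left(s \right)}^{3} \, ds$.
$- \frac{192}{2401}$

Consider the simpler parametrised integral
$$J(a) = \int_{0}^{1} 2 s^{a} \, ds = \frac{2}{a + 1}.$$

Differentiating under the integral sign brings down a factor of $\ln s$:
$$\frac{dJ}{da} = \int_{0}^{1} 2 s^{a} \log{\left(s \right)} \, ds = - \frac{2}{\left(a + 1\right)^{2}}.$$

Repeating $3$ times in total — each differentiation brings down another $\ln s$ — gives
$$\frac{d^{3}J}{da^{3}} = \int_{0}^{1} 2 s^{a} \log{\left(s \right)}^{3} \, ds = - \frac{12}{\left(a + 1\right)^{4}},$$
and the integrand here is exactly the target integrand, so $I = - \frac{12}{\left(a + 1\right)^{4}}$.

Setting $a = \frac{5}{2}$:
$$I = - \frac{192}{2401}.$$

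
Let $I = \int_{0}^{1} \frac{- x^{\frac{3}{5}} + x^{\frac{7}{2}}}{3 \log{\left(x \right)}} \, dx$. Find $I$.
$\log{\left(\frac{\sqrt[3]{5} \cdot 6^{\frac{2}{3}}}{4} \right)}$

Replace the exponent $\frac{3}{5}$ by a parameter $a$: let $I(a) = \int_{0}^{1} \frac{x^{\frac{7}{2}} - x^{a}}{3 \log{\left(x \right)}} \, dx$.

Since $\dfrac{\partial}{\partial a}\,x^{a} = x^{a} \ln x$, the $\ln x$ in the denominator cancels and
$$\frac{dI}{da} = \int_{0}^{1} - \frac{1}{3} x^{a} \, dx = - \frac{1}{3} \left[\frac{x^{a+1}}{a+1}\right]_0^1 = - \frac{1}{3 a + 3}.$$

Integrating with respect to $a$ gives $I(a) = - \frac{\log{\left(a + 1 \right)}}{3} - \frac{\log{\left(6 \right)}}{3} + \log{\left(3 \right)} + C$.

At $a = \frac{7}{2}$ the integrand is identically $0$, so $I(\frac{7}{2}) = 0$. The closed form gives $0$, hence $C = 0$.

Setting $a = \frac{3}{5}$:
$$I = \log{\left(\frac{\sqrt[3]{5} \cdot 6^{\frac{2}{3}}}{4} \right)}.$$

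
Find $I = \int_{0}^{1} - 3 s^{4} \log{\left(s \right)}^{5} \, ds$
$\frac{72}{3125}$

Consider the simpler parametrised integral
$$J(a) = \int_{0}^{1} - 3 s^{a} \, ds = - \frac{3}{a + 1}.$$

Differentiating under the integral sign brings down a factor of $\ln s$:
$$\frac{dJ}{da} = \int_{0}^{1} - 3 s^{a} \log{\left(s \right)} \, ds = \frac{3}{\left(a + 1\right)^{2}}.$$

Repeating $5$ times in total — each differentiation brings down another $\ln s$ — gives
$$\frac{d^{5}J}{da^{5}} = \int_{0}^{1} - 3 s^{a} \log{\left(s \right)}^{5} \, ds = \frac{360}{\left(a + 1\right)^{6}},$$
and the integrand here is exactly the target integrand, so $I = \frac{360}{\left(a + 1\right)^{6}}$.

Setting $a = 4$:
$$I = \frac{72}{3125}.$$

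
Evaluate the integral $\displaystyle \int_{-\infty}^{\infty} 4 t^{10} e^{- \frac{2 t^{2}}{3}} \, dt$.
$\frac{229635 \sqrt{6} \sqrt{\pi}}{512}$

Begin with the known integral
$$J(a) = \int_{-\infty}^{\infty} 4 e^{- a t^{2}} \, dt = \frac{4 \sqrt{\pi}}{\sqrt{a}}.$$

Differentiating under the integral sign brings down a factor of $(-t^2)$:
$$\frac{dJ}{da} = \int_{-\infty}^{\infty} - 4 t^{2} e^{- a t^{2}} \, dt = - \frac{2 \sqrt{\pi}}{a^{\frac{3}{2}}}.$$

Repeating $5$ times in total — each differentiation brings down another $(-t^2)$ — gives
$$\frac{d^{5}J}{da^{5}} = \int_{-\infty}^{\infty} - 4 t^{10} e^{- a t^{2}} \, dt = - \frac{945 \sqrt{\pi}}{8 a^{\frac{11}{2}}},$$
and the integrand here is $(-1)^{5}$ times the target integrand, so $I = (-1)^{5}\,\frac{d^{5}J}{da^{5}} = \frac{945 \sqrt{\pi}}{8 a^{\frac{11}{2}}}$.

Setting $a = \frac{2}{3}$:
$$I = \frac{229635 \sqrt{6} \sqrt{\pi}}{512}.$$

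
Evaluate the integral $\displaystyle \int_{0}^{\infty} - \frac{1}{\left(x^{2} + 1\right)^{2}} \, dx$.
$- \frac{\pi}{4}$

Begin with the known result
$$J(a) = \int_{0}^{\infty} - \frac{1}{a^{2} + x^{2}} \, dx = - \frac{\pi}{2 a}.$$

Differentiating under the integral sign with respect to $a$,
$$\frac{dJ}{da} = \int_{0}^{\infty} \frac{2 a}{\left(a^{2} + x^{2}\right)^{2}} \, dx = \frac{\pi}{2 a^{2}},$$
so $\int_{0}^{\infty} - \frac{1}{\left(a^{2} + x^{2}\right)^{2}} \, dx = - \frac{\pi}{4 a^{3}}$.

Setting $a = 1$:
$$I = - \frac{\pi}{4}.$$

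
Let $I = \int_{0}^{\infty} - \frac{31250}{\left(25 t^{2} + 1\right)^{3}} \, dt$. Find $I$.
$- \frac{9375 \pi}{8}$

Recall the elementary integral
$$J(a) = \int_{0}^{\infty} - \frac{2}{a^{2} + t^{2}} \, dt = - \frac{\pi}{a}.$$

Differentiating under the integral sign with respect to $a$,
$$\frac{dJ}{da} = \int_{0}^{\infty} \frac{4 a}{\left(a^{2} + t^{2}\right)^{2}} \, dt = \frac{\pi}{a^{2}},$$
so $\int_{0}^{\infty} - \frac{2}{\left(a^{2} + t^{2}\right)^{2}} \, dt = - \frac{\pi}{2 a^{3}}$.

Repeating — each differentiation of $1/(t^2+a^2)^j$ produces $-2ja/(t^2+a^2)^{j+1}$ — and dividing through by $-2ja$ at each step yields, after $2$ differentiations in total,
$$\int_{0}^{\infty} - \frac{2}{\left(a^{2} + t^{2}\right)^{3}} \, dt = - \frac{3 \pi}{8 a^{5}}.$$

Setting $a = \frac{1}{5}$:
$$I = - \frac{9375 \pi}{8}.$$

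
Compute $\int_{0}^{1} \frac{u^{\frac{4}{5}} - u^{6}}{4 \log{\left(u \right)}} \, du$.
$- \frac{\log{\left(35 \right)}}{4} + \frac{\log{\left(3 \right)}}{2}$

Introduce a parameter $a$ in the exponent: let $I(a) = \int_{0}^{1} \frac{- u^{6} + u^{a}}{4 \log{\left(u \right)}} \, du$.

Since $\dfrac{\partial}{\partial a}\,u^{a} = u^{a} \ln u$, the $\ln u$ in the denominator cancels and
$$\frac{dI}{da} = \int_{0}^{1} \frac{1}{4} u^{a} \, du = \frac{1}{4} \left[\frac{u^{a+1}}{a+1}\right]_0^1 = \frac{1}{4 \left(a + 1\right)}.$$

Integrating with respect to $a$ gives $I(a) = \frac{\log{\left(a + 1 \right)}}{4} - \frac{\log{\left(7 \right)}}{4} + C$.

At $a = 6$ the integrand is identically $0$, so $I(6) = 0$. The closed form gives $0$, hence $C = 0$.

Setting $a = \frac{4}{5}$:
$$I = - \frac{\log{\left(35 \right)}}{4} + \frac{\log{\left(3 \right)}}{2}.$$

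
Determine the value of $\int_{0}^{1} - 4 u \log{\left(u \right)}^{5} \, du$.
$\frac{15}{2}$

Begin with the known integral
$$J(a) = \int_{0}^{1} - 4 u^{a} \, du = - \frac{4}{a + 1}.$$

Differentiating under the integral sign brings down a factor of $\ln u$:
$$\frac{dJ}{da} = \int_{0}^{1} - 4 u^{a} \log{\left(u \right)} \, du = \frac{4}{\left(a + 1\right)^{2}}.$$

Repeating $5$ times in total — each differentiation brings down another $\ln u$ — gives
$$\frac{d^{5}J}{da^{5}} = \int_{0}^{1} - 4 u^{a} \log{\left(u \right)}^{5} \, du = \frac{480}{\left(a + 1\right)^{6}},$$
and the integrand here is exactly the target integrand, so $I = \frac{480}{\left(a + 1\right)^{6}}$.

Setting $a = 1$:
$$I = \frac{15}{2}.$$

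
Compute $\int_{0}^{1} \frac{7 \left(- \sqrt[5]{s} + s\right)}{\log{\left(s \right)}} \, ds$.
$\log{\left(\frac{78125}{2187} \right)}$

Replace the exponent $\frac{1}{5}$ by a parameter $a$: let $I(a) = \int_{0}^{1} \frac{7 \left(s - s^{a}\right)}{\log{\left(s \right)}} \, ds$.

Since $\dfrac{\partial}{\partial a}\,s^{a} = s^{a} \ln s$, the $\ln s$ in the denominator cancels and
$$\frac{dI}{da} = \int_{0}^{1} -7 s^{a} \, ds = -7 \left[\frac{s^{a+1}}{a+1}\right]_0^1 = - \frac{7}{a + 1}.$$

Integrating with respect to $a$ gives $I(a) = \log{\left(\frac{128}{\left(a + 1\right)^{7}} \right)} + C$.

At $a = 1$ the integrand is identically $0$, so $I(1) = 0$. The closed form gives $0$, hence $C = 0$.

Setting $a = \frac{1}{5}$:
$$I = \log{\left(\frac{78125}{2187} \right)}.$$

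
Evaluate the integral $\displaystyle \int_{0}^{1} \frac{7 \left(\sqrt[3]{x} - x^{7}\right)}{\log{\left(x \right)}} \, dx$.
$- \log{\left(279936 \right)}$

Introduce a parameter $a$ in the exponent: let $I(a) = \int_{0}^{1} \frac{7 \left(- x^{7} + x^{a}\right)}{\log{\left(x \right)}} \, dx$.

Since $\dfrac{\partial}{\partial a}\,x^{a} = x^{a} \ln x$, the $\ln x$ in the denominator cancels and
$$\frac{dI}{da} = \int_{0}^{1} 7 x^{a} \, dx = 7 \left[\frac{x^{a+1}}{a+1}\right]_0^1 = \frac{7}{a + 1}.$$

Integrating with respect to $a$ gives $I(a) = \log{\left(\frac{\left(a + 1\right)^{7}}{2097152} \right)} + C$.

At $a = 7$ the integrand is identically $0$, so $I(7) = 0$. The closed form gives $0$, hence $C = 0$.

Setting $a = \frac{1}{3}$:
$$I = - \log{\left(279936 \right)}.$$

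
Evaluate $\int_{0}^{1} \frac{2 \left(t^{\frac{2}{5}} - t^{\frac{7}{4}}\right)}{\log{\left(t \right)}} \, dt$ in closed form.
$- \log{\left(\frac{3025}{784} \right)}$

Replace the exponent $\frac{7}{4}$ by a parameter $a$: let $I(a) = \int_{0}^{1} \frac{2 \left(t^{\frac{2}{5}} - t^{a}\right)}{\log{\left(t \right)}} \, dt$.

Since $\dfrac{\partial}{\partial a}\,t^{a} = t^{a} \ln t$, the $\ln t$ in the denominator cancels and
$$\frac{dI}{da} = \int_{0}^{1} -2 t^{a} \, dt = -2 \left[\frac{t^{a+1}}{a+1}\right]_0^1 = - \frac{2}{a + 1}.$$

Integrating with respect to $a$ gives $I(a) = - \log{\left(\frac{25 \left(a + 1\right)^{2}}{49} \right)} + C$.

At $a = \frac{2}{5}$ the integrand is identically $0$, so $I(\frac{2}{5}) = 0$. The closed form gives $0$, hence $C = 0$.

Setting $a = \frac{7}{4}$:
$$I = - \log{\left(\frac{3025}{784} \right)}.$$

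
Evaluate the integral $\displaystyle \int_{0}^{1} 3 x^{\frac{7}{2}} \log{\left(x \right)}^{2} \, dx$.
$\frac{16}{243}$

Begin with the known integral
$$J(a) = \int_{0}^{1} 3 x^{a} \, dx = \frac{3}{a + 1}.$$

Differentiating under the integral sign brings down a factor of $\ln x$:
$$\frac{dJ}{da} = \int_{0}^{1} 3 x^{a} \log{\left(x \right)} \, dx = - \frac{3}{\left(a + 1\right)^{2}}.$$

Repeating twice in total — each differentiation brings down another $\ln x$ — gives
$$\frac{d^{2}J}{da^{2}} = \int_{0}^{1} 3 x^{a} \log{\left(x \right)}^{2} \, dx = \frac{6}{\left(a + 1\right)^{3}},$$
and the integrand here is exactly the target integrand, so $I = \frac{6}{\left(a + 1\right)^{3}}$.

Setting $a = \frac{7}{2}$:
$$I = \frac{16}{243}.$$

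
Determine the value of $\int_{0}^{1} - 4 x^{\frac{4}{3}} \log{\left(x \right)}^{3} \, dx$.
$\frac{1944}{2401}$

Start from the elementary integral
$$J(a) = \int_{0}^{1} - 4 x^{a} \, dx = - \frac{4}{a + 1}.$$

Differentiating under the integral sign brings down a factor of $\ln x$:
$$\frac{dJ}{da} = \int_{0}^{1} - 4 x^{a} \log{\left(x \right)} \, dx = \frac{4}{\left(a + 1\right)^{2}}.$$

Repeating $3$ times in total — each differentiation brings down another $\ln x$ — gives
$$\frac{d^{3}J}{da^{3}} = \int_{0}^{1} - 4 x^{a} \log{\left(x \right)}^{3} \, dx = \frac{24}{\left(a + 1\right)^{4}},$$
and the integrand here is exactly the target integrand, so $I = \frac{24}{\left(a + 1\right)^{4}}$.

Setting $a = \frac{4}{3}$:
$$I = \frac{1944}{2401}.$$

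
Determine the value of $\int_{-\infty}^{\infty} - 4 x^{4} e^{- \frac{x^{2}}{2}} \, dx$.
$- 12 \sqrt{2} \sqrt{\pi}$

Start from the elementary integral
$$J(a) = \int_{-\infty}^{\infty} - 4 e^{- a x^{2}} \, dx = - \frac{4 \sqrt{\pi}}{\sqrt{a}}.$$

Differentiating under the integral sign brings down a factor of $(-x^2)$:
$$\frac{dJ}{da} = \int_{-\infty}^{\infty} 4 x^{2} e^{- a x^{2}} \, dx = \frac{2 \sqrt{\pi}}{a^{\frac{3}{2}}}.$$

Repeating twice in total — each differentiation brings down another $(-x^2)$ — gives
$$\frac{d^{2}J}{da^{2}} = \int_{-\infty}^{\infty} - 4 x^{4} e^{- a x^{2}} \, dx = - \frac{3 \sqrt{\pi}}{a^{\frac{5}{2}}},$$
and the integrand here is exactly the target integrand, so $I = - \frac{3 \sqrt{\pi}}{a^{\frac{5}{2}}}$.

Setting $a = \frac{1}{2}$:
$$I = - 12 \sqrt{2} \sqrt{\pi}.$$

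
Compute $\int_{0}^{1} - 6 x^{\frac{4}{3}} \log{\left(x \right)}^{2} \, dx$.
$- \frac{324}{343}$

Begin with the known integral
$$J(a) = \int_{0}^{1} - 6 x^{a} \, dx = - \frac{6}{a + 1}.$$

Differentiating under the integral sign brings down a factor of $\ln x$:
$$\frac{dJ}{da} = \int_{0}^{1} - 6 x^{a} \log{\left(x \right)} \, dx = \frac{6}{\left(a + 1\right)^{2}}.$$

Repeating twice in total — each differentiation brings down another $\ln x$ — gives
$$\frac{d^{2}J}{da^{2}} = \int_{0}^{1} - 6 x^{a} \log{\left(x \right)}^{2} \, dx = - \frac{12}{\left(a + 1\right)^{3}},$$
and the integrand here is exactly the target integrand, so $I = - \frac{12}{\left(a + 1\right)^{3}}$.

Setting $a = \frac{4}{3}$:
$$I = - \frac{324}{343}.$$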